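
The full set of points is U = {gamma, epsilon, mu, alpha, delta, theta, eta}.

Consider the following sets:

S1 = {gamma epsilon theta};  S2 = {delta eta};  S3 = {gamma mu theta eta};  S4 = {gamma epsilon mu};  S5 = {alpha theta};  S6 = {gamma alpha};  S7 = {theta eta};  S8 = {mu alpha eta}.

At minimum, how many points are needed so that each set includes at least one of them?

H = {epsilon, alpha, eta} meets every set (each contains at least one member of H), and |H| = 3.
The sets S2, S4, S5 are pairwise disjoint, so any hitting set needs a separate point for each — at least 3. Hence 3 is optimal.

3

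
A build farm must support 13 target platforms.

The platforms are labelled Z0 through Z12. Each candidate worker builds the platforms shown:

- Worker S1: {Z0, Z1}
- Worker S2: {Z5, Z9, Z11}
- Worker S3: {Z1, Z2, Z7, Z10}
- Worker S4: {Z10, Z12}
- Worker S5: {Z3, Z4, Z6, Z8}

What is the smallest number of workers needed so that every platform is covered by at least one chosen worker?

Take {S1, S2, S3, S4, S5}. Their union is {Z0, Z1, Z2, Z3, Z4, Z5, Z6, Z7, Z8, Z9, Z10, Z11, Z12}, which is all 13 platforms.
No 4 of the 5 workers cover everything (all 5 combinations miss at least one platform), so 5 is optimal.

5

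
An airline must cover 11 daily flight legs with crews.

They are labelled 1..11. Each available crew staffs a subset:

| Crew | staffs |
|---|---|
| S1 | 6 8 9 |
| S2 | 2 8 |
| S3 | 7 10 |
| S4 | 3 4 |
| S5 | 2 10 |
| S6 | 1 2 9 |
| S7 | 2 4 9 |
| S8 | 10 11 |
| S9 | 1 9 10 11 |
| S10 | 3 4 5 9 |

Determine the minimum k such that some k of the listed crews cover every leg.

S1 and S3 and S6 and S9 and S10 together: S1 ∪ S3 ∪ S6 ∪ S9 ∪ S10 = {1, 2, 3, 4, 5, 6, 7, 8, 9, 10, 11} — every leg is covered.
No 4 of the 10 crews cover everything (all 210 combinations miss at least one leg), so 5 is optimal.

5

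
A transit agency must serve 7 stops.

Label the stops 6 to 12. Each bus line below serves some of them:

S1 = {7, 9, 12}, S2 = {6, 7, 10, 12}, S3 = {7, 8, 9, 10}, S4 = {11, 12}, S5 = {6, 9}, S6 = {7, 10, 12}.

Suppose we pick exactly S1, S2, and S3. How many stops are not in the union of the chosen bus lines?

Union of S1, S2, S3 = {6, 7, 8, 9, 10, 12}.
Not covered: 11 — 1 stop.

1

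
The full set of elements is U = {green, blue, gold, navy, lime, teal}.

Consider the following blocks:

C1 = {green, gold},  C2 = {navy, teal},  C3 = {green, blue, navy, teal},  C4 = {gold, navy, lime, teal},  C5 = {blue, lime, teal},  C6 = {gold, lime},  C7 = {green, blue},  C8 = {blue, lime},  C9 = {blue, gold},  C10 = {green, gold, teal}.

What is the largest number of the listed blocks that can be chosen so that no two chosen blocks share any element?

3

C1, C2, C8 are pairwise disjoint (C1={green,gold}; C2={navy,teal}; C8={blue,lime}).
Every remaining block overlaps one of these, and no 4 of the listed blocks are pairwise disjoint, so 3 is the maximum.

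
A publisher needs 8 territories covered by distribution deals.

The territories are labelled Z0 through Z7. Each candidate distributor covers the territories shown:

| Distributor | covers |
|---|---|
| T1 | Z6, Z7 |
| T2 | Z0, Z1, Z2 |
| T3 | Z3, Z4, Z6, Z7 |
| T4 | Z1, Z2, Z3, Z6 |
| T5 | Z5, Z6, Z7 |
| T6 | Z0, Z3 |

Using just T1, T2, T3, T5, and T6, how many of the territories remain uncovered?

0

Union of T1, T2, T3, T5, T6 = {Z0, Z1, Z2, Z3, Z4, Z5, Z6, Z7} — that's every territory, so 0 are uncovered.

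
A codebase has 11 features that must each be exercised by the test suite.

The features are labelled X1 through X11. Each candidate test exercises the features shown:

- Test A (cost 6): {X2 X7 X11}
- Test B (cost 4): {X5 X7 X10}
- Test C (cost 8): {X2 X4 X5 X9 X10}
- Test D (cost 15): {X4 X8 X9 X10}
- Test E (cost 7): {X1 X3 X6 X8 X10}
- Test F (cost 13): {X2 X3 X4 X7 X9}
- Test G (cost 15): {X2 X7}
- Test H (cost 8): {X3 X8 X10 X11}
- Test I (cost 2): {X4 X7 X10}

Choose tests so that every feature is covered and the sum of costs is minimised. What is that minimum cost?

21

A, C, E together cover every feature (A ∪ C ∪ E = {X1, X2, X3, X4, X5, X6, X7, X8, X9, X10, X11}); total cost 6 + 8 + 7 = 21.
The greedy pick I, E, C, A costs 23; no covering selection beats 21.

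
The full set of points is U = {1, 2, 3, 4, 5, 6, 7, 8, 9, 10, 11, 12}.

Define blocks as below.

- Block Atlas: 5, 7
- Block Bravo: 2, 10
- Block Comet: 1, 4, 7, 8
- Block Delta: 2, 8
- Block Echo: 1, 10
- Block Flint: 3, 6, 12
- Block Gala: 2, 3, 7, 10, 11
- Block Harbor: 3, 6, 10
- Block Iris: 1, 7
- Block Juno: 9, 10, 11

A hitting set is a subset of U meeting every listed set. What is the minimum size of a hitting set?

Take H = {2, 6, 7, 10}. Each listed block contains at least one of these, so H is a hitting set of size 4.
The blocks Delta, Flint, Iris, Juno are pairwise disjoint, so any hitting set needs a separate point for each — at least 4. Hence 4 is optimal.

4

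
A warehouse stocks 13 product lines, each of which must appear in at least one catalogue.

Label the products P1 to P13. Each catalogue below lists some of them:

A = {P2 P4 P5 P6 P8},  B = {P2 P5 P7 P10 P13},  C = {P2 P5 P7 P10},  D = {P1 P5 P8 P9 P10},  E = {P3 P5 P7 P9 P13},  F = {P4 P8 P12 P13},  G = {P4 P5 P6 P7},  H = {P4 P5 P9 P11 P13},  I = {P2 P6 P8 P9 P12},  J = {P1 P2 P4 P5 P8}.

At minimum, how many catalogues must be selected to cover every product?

D and E and H and I together: D ∪ E ∪ H ∪ I = {P1, P2, P3, P4, P5, P6, P7, P8, P9, P10, P11, P12, P13} — every product is covered.
No 3 of the 10 catalogues cover everything (all 120 combinations miss at least one product), so 4 is optimal.

4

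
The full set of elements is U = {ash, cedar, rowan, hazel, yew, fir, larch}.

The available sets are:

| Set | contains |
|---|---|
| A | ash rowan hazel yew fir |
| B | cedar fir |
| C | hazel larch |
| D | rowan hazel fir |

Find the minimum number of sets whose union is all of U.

3

A and B and C together: A ∪ B ∪ C = {ash, cedar, rowan, hazel, yew, fir, larch} — every element is covered.
Only A contains ash, so A is forced; the remaining 2 elements need at least 2 more sets (each remaining set adds at most 1) — so at least 3 sets are needed, and 3 is optimal.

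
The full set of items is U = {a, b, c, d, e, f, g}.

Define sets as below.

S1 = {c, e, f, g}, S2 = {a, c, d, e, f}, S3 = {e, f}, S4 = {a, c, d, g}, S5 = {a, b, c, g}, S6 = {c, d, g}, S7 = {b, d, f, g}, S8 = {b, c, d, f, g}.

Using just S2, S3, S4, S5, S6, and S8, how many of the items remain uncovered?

Union of S2, S3, S4, S5, S6, S8 = {a, b, c, d, e, f, g} — that's every item, so 0 are uncovered.

0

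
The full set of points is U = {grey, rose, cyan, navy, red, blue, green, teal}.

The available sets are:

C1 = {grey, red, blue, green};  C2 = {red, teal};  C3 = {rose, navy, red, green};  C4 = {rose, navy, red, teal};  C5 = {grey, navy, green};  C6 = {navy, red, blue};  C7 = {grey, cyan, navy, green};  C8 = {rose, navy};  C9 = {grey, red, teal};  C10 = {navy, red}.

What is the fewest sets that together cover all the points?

3

C4, C6, and C7 cover everything between them: the union {grey, rose, cyan, navy, red, blue, green, teal} is all of U.
Only C7 contains cyan, so C7 is forced; the remaining 4 points need at least 2 more sets (each remaining set adds at most 3) — so at least 3 sets are needed, and 3 is optimal.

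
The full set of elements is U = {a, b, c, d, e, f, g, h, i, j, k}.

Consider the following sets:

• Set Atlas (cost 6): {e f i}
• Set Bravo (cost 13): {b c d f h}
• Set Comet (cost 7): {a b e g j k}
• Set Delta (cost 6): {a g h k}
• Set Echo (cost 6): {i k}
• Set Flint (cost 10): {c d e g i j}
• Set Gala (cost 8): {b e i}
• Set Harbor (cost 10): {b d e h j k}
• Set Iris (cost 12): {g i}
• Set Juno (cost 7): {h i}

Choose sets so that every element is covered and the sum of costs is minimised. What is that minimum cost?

26

Atlas, Bravo, Comet together cover every element (Atlas ∪ Bravo ∪ Comet = {a, b, c, d, e, f, g, h, i, j, k}); total cost 6 + 13 + 7 = 26.
No covering selection has total cost below 26.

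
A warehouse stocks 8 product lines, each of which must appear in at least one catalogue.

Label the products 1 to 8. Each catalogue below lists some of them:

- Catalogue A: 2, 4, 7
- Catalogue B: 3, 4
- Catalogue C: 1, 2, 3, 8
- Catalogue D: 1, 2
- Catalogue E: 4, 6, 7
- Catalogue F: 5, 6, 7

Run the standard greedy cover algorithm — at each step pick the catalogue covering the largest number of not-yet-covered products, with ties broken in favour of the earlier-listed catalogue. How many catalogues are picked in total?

Greedy: pick C (covers 4 new) → pick E (covers 3 new) → pick F (covers 1 new). Total picks: 3.

3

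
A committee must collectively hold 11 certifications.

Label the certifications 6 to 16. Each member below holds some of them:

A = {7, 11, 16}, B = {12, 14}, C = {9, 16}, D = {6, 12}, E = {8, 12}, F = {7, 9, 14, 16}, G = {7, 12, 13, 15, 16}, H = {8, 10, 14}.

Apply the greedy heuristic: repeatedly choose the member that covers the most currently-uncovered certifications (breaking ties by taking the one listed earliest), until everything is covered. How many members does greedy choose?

5

Greedy: pick G (covers 5 new) → pick H (covers 3 new) → pick A (covers 1 new) → pick C (covers 1 new) → pick D (covers 1 new). Total picks: 5.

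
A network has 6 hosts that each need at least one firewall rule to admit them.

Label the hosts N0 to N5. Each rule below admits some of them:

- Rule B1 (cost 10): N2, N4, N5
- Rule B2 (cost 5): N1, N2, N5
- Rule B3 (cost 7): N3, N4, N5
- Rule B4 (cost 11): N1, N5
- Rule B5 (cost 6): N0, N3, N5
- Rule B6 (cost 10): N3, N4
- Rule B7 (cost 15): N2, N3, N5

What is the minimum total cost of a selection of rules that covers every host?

B2, B3, B5 together cover every host (B2 ∪ B3 ∪ B5 = {N0, N1, N2, N3, N4, N5}); total cost 5 + 7 + 6 = 18.
No covering selection has total cost below 18.

18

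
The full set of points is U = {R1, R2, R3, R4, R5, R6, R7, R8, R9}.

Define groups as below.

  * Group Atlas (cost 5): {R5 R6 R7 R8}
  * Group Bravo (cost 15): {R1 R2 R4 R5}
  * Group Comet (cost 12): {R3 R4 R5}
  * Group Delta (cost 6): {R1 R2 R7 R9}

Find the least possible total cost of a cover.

Atlas, Comet, Delta together cover every point (Atlas ∪ Comet ∪ Delta = {R1, R2, R3, R4, R5, R6, R7, R8, R9}); total cost 5 + 12 + 6 = 23.
No covering selection has total cost below 23.

23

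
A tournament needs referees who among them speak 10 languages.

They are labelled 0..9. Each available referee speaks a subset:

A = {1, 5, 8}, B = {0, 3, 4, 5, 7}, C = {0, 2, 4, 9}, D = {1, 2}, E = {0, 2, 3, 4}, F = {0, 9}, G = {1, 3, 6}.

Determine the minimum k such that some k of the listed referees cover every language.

4

Take {A, B, C, G}. Their union is {0, 1, 2, 3, 4, 5, 6, 7, 8, 9}, which is all 10 languages.
Only B contains 7, so B is forced; the remaining 5 languages need at least 3 more referees (each remaining referee adds at most 2) — so at least 4 referees are needed, and 4 is optimal.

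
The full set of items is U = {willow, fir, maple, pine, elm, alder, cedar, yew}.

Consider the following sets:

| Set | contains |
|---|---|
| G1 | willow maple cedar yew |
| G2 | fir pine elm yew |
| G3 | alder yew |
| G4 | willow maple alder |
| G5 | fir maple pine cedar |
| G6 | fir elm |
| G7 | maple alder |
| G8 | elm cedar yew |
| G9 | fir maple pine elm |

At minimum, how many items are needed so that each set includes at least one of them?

Take H = {fir, alder, cedar}. Each listed set contains at least one of these, so H is a hitting set of size 3.
No choice of 2 items meets every set, so 3 is the minimum.

3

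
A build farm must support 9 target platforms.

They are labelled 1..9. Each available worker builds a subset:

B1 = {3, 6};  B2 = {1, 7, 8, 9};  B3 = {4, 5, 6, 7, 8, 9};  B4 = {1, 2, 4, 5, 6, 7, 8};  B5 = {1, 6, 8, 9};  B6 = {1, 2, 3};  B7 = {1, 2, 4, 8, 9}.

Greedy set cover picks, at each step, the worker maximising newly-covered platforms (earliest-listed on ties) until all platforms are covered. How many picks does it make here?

Greedy: pick B4 (covers 7 new) → pick B1 (covers 1 new) → pick B2 (covers 1 new). Total picks: 3.
(The true minimum cover uses only 2 workers, so greedy is not optimal here.)

3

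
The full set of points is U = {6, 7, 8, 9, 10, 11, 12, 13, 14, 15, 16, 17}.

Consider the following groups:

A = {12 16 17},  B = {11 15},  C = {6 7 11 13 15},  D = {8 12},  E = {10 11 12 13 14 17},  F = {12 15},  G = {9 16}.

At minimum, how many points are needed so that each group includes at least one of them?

The 3 points {9, 11, 12} hit every group.
The groups C, D, G are pairwise disjoint, so any hitting set needs a separate point for each — at least 3. Hence 3 is optimal.

3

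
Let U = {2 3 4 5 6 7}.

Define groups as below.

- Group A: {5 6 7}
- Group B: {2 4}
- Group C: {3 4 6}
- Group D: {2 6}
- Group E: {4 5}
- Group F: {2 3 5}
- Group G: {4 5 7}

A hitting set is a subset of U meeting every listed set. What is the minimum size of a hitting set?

Take H = {2, 3, 5}. Each listed group contains at least one of these, so H is a hitting set of size 3.
No choice of 2 elements meets every group, so 3 is the minimum.

3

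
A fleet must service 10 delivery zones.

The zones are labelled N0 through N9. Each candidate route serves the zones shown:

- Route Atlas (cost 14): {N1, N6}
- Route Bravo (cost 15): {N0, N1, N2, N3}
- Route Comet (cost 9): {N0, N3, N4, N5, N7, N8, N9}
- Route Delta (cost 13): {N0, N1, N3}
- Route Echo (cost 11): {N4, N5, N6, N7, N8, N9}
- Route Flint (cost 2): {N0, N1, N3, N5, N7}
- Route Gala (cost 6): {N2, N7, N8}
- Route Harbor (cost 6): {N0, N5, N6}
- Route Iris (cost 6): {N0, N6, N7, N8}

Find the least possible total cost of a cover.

19

Echo, Flint, Gala together cover every zone (Echo ∪ Flint ∪ Gala = {N0, N1, N2, N3, N4, N5, N6, N7, N8, N9}); total cost 11 + 2 + 6 = 19.
No covering selection has total cost below 19.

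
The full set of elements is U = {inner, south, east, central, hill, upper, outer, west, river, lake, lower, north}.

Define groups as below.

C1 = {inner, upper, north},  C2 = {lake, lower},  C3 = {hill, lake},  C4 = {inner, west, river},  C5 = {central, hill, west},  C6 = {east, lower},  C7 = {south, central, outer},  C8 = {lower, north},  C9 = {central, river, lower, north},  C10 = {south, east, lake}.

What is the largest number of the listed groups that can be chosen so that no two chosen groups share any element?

C3, C4, C6, C7 are pairwise disjoint (C3={hill,lake}; C4={inner,west,river}; C6={east,lower}; C7={south,central,outer}).
Every remaining group overlaps one of these, and no 5 of the listed groups are pairwise disjoint, so 4 is the maximum.

4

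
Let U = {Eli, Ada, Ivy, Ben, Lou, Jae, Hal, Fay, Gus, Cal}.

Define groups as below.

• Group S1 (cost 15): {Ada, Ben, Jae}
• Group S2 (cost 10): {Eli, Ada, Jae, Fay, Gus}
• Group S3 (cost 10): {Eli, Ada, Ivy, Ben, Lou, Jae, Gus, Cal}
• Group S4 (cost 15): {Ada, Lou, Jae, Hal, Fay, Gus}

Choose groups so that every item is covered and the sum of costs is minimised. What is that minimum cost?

25

S3, S4 together cover every item (S3 ∪ S4 = {Eli, Ada, Ivy, Ben, Lou, Jae, Hal, Fay, Gus, Cal}); total cost 10 + 15 = 25.
No covering selection has total cost below 25.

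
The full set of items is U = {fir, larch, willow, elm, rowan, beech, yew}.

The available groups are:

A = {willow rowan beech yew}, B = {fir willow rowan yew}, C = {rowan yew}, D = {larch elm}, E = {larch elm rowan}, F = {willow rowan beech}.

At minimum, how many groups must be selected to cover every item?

B, E, and F cover everything between them: the union {fir, larch, willow, elm, rowan, beech, yew} is all of U.
Only B contains fir, so B is forced; the remaining 3 items need at least 2 more groups (each remaining group adds at most 2) — so at least 3 groups are needed, and 3 is optimal.

3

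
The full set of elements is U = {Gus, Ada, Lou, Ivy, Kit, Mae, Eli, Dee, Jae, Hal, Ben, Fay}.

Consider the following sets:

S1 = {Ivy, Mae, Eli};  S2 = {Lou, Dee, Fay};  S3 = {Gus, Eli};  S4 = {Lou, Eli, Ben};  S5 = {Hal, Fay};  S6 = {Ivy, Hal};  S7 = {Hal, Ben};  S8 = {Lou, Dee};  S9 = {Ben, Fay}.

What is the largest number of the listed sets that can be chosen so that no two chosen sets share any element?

4

S3, S6, S8, S9 are pairwise disjoint (S3={Gus,Eli}; S6={Ivy,Hal}; S8={Lou,Dee}; S9={Ben,Fay}).
Every remaining set overlaps one of these, and no 5 of the listed sets are pairwise disjoint, so 4 is the maximum.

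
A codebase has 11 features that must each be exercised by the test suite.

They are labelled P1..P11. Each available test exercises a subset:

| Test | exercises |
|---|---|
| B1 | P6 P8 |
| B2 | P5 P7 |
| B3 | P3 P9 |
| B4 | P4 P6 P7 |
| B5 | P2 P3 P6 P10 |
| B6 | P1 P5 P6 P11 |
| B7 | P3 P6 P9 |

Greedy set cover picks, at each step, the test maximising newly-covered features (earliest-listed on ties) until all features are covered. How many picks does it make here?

Greedy: pick B5 (covers 4 new) → pick B6 (covers 3 new) → pick B4 (covers 2 new) → pick B1 (covers 1 new) → pick B3 (covers 1 new). Total picks: 5.

5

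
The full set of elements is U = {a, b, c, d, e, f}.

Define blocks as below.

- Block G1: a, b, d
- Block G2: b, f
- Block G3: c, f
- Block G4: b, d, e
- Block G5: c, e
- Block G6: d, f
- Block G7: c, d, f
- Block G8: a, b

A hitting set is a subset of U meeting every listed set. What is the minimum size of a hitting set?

H = {b, c, f} meets every block (each contains at least one member of H), and |H| = 3.
The blocks G5, G6, G8 are pairwise disjoint, so any hitting set needs a separate element for each — at least 3. Hence 3 is optimal.

3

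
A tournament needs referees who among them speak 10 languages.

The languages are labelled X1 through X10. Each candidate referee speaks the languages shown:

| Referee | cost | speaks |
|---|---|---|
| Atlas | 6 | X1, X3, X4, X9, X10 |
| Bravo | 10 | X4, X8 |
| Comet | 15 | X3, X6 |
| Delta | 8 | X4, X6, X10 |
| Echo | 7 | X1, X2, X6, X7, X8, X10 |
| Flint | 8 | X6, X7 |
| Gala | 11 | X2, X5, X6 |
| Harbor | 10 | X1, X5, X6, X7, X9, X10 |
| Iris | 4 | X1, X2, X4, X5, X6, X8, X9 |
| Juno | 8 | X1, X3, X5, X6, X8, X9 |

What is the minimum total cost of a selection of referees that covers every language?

Atlas, Echo, Iris together cover every language (Atlas ∪ Echo ∪ Iris = {X1, X2, X3, X4, X5, X6, X7, X8, X9, X10}); total cost 6 + 7 + 4 = 17.
No covering selection has total cost below 17.

17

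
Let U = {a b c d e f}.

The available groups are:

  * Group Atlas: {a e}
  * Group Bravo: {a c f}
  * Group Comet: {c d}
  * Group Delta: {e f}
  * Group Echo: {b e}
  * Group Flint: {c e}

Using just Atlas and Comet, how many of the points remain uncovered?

Union of Atlas, Comet = {a, c, d, e}.
Not covered: b, f — 2 points.

2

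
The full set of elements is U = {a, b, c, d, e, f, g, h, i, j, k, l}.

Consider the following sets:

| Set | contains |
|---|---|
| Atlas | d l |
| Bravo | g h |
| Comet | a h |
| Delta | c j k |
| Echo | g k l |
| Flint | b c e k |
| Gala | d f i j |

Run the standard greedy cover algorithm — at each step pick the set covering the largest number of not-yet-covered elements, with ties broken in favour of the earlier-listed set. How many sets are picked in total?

5

Greedy: pick Flint (covers 4 new) → pick Gala (covers 4 new) → pick Bravo (covers 2 new) → pick Atlas (covers 1 new) → pick Comet (covers 1 new). Total picks: 5.
(The true minimum cover uses only 4 sets, so greedy is not optimal here.)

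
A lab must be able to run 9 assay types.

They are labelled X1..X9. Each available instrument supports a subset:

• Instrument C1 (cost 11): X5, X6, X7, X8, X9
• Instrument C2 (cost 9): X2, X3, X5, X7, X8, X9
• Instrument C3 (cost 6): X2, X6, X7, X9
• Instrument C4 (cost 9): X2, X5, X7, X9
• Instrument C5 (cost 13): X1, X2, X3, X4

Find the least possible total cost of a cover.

C1, C5 together cover every assay (C1 ∪ C5 = {X1, X2, X3, X4, X5, X6, X7, X8, X9}); total cost 11 + 13 = 24.
The greedy pick C2, C3, C5 costs 28; no covering selection beats 24.

24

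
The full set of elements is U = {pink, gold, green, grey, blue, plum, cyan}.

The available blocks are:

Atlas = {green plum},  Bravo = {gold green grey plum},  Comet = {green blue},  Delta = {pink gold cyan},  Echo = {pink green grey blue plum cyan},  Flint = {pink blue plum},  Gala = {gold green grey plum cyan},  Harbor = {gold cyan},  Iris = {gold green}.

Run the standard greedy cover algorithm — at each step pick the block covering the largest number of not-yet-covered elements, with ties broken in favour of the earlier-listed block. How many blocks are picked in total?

2

Greedy: pick Echo (covers 6 new) → pick Bravo (covers 1 new). Total picks: 2.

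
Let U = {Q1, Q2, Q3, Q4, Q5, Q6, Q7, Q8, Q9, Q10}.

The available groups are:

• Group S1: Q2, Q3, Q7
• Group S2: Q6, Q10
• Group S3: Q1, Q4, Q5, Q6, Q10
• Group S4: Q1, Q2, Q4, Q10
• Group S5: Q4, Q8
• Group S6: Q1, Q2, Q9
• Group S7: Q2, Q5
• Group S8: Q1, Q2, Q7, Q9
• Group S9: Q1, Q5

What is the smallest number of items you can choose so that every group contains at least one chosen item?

H = {Q1, Q2, Q4, Q10} meets every group (each contains at least one member of H), and |H| = 4.
The groups S1, S2, S5, S9 are pairwise disjoint, so any hitting set needs a separate item for each — at least 4. Hence 4 is optimal.

4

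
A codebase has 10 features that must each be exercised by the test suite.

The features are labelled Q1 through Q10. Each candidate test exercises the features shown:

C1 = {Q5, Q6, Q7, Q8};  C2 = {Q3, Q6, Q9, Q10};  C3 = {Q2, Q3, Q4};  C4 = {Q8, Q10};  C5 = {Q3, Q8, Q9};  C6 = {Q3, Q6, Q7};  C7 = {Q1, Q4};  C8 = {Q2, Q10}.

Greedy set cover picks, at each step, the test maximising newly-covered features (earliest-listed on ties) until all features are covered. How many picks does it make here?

Greedy: pick C1 (covers 4 new) → pick C2 (covers 3 new) → pick C3 (covers 2 new) → pick C7 (covers 1 new). Total picks: 4.

4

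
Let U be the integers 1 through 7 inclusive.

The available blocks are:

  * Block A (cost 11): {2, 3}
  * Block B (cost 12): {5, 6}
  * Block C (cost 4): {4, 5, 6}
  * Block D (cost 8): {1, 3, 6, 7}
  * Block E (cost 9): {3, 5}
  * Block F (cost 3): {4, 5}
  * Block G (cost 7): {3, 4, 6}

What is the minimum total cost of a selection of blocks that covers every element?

22

A, D, F together cover every element (A ∪ D ∪ F = {1, 2, 3, 4, 5, 6, 7}); total cost 11 + 8 + 3 = 22.
The greedy pick C, D, A costs 23; no covering selection beats 22.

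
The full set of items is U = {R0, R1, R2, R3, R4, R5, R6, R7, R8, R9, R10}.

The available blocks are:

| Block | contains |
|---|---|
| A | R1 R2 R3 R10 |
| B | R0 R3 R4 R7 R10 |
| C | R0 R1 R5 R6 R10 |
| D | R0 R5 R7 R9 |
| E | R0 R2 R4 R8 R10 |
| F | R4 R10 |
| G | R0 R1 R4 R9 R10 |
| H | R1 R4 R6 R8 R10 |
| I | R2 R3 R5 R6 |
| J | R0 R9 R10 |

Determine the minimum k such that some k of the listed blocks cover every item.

A and D and H together: A ∪ D ∪ H = {R0, R1, R2, R3, R4, R5, R6, R7, R8, R9, R10} — every item is covered.
Each block has at most 5 items, and 2·5 = 10 < 11 — so at least 3 blocks are needed, and 3 is optimal.

3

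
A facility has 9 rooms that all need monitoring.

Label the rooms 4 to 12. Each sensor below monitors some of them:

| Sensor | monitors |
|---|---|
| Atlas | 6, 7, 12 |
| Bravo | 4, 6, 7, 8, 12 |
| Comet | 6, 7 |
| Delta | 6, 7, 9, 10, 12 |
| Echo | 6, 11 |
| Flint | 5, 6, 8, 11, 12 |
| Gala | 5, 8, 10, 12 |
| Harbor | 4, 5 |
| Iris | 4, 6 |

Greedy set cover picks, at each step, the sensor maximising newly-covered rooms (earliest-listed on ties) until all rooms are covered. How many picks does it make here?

3

Greedy: pick Bravo (covers 5 new) → pick Delta (covers 2 new) → pick Flint (covers 2 new). Total picks: 3.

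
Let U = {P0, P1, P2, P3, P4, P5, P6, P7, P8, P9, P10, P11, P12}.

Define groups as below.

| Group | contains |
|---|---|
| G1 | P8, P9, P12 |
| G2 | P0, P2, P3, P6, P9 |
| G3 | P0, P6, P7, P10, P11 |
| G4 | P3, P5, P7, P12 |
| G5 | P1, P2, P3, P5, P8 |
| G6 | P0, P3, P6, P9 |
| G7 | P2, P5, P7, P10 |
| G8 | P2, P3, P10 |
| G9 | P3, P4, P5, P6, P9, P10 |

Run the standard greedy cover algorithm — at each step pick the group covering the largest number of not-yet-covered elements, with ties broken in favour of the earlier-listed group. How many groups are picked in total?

Greedy: pick G9 (covers 6 new) → pick G3 (covers 3 new) → pick G5 (covers 3 new) → pick G1 (covers 1 new). Total picks: 4.

4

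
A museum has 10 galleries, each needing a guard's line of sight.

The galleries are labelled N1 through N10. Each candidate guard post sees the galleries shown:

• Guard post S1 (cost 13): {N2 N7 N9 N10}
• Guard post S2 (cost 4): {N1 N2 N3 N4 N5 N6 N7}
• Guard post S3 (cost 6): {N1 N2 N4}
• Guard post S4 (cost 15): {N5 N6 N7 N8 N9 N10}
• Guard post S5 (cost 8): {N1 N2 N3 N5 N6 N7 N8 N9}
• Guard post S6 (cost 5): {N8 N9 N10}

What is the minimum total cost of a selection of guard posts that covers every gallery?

S2, S6 together cover every gallery (S2 ∪ S6 = {N1, N2, N3, N4, N5, N6, N7, N8, N9, N10}); total cost 4 + 5 = 9.
No covering selection has total cost below 9.

9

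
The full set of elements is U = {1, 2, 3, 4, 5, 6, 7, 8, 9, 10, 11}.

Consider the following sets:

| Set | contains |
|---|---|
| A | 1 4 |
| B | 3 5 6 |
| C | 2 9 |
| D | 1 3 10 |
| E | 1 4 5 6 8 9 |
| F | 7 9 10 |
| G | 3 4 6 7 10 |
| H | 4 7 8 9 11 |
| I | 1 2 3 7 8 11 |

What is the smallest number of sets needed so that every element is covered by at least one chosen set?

Take {E, F, I}. Their union is {1, 2, 3, 4, 5, 6, 7, 8, 9, 10, 11}, which is all 11 elements.
No 2 of the 9 sets cover everything (all 36 combinations miss at least one element), so 3 is optimal.

3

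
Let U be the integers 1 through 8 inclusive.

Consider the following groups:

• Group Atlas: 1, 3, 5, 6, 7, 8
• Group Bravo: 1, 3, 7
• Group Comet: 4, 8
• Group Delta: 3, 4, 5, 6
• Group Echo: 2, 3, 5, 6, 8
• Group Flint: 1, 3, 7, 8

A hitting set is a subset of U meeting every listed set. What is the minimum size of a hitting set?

2

Take H = {3, 8}. Each listed group contains at least one of these, so H is a hitting set of size 2.
The groups Bravo, Comet are pairwise disjoint, so any hitting set needs a separate element for each — at least 2. Hence 2 is optimal.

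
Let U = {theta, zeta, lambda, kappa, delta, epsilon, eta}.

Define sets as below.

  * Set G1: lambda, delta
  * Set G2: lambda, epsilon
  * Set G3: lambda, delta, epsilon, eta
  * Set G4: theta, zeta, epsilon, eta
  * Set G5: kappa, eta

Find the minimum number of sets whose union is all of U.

3

G1 and G4 and G5 together: G1 ∪ G4 ∪ G5 = {theta, zeta, lambda, kappa, delta, epsilon, eta} — every point is covered.
Only G4 contains theta, so G4 is forced; the remaining 3 points need at least 2 more sets (each remaining set adds at most 2) — so at least 3 sets are needed, and 3 is optimal.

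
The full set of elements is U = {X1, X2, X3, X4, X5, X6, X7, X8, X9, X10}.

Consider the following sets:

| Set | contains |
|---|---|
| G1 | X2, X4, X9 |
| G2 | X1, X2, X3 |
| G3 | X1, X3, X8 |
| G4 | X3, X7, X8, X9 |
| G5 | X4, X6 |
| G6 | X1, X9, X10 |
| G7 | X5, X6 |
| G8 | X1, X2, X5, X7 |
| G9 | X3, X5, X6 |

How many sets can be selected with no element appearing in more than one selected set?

3

G1, G3, G7 are pairwise disjoint (G1={X2,X4,X9}; G3={X1,X3,X8}; G7={X5,X6}).
Every remaining set overlaps one of these, and no 4 of the listed sets are pairwise disjoint, so 3 is the maximum.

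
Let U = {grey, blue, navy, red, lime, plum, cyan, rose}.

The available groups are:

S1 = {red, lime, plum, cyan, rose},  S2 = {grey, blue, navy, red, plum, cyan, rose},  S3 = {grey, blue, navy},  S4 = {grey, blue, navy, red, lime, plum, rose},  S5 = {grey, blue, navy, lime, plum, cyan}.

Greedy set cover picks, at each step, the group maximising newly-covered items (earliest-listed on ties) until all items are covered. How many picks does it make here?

Greedy: pick S2 (covers 7 new) → pick S1 (covers 1 new). Total picks: 2.

2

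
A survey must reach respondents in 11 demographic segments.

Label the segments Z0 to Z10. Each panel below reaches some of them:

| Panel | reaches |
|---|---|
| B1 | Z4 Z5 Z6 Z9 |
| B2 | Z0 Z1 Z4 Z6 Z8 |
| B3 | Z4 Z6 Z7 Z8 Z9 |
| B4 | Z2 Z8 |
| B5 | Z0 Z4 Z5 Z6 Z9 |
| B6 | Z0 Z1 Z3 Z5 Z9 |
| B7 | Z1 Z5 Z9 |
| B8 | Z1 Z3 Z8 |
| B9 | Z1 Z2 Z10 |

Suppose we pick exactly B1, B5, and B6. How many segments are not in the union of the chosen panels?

Union of B1, B5, B6 = {Z0, Z1, Z3, Z4, Z5, Z6, Z9}.
Not covered: Z2, Z7, Z8, Z10 — 4 segments.

4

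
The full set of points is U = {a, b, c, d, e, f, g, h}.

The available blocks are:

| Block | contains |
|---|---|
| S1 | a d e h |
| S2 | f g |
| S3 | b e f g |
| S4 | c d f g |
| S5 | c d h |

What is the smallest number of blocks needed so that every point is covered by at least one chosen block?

S1 and S3 and S4 together: S1 ∪ S3 ∪ S4 = {a, b, c, d, e, f, g, h} — every point is covered.
Only S1 contains a, so S1 is forced; the remaining 4 points need at least 2 more blocks (each remaining block adds at most 3) — so at least 3 blocks are needed, and 3 is optimal.

3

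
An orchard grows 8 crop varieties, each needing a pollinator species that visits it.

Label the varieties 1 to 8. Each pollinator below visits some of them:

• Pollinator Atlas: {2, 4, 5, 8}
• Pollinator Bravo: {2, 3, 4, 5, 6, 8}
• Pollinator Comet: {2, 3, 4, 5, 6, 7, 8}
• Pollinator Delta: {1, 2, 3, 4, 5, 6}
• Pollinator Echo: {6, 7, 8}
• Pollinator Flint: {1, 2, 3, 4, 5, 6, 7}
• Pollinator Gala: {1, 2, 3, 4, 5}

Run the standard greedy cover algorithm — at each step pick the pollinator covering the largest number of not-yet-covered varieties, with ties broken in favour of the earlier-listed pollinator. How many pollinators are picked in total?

Greedy: pick Comet (covers 7 new) → pick Delta (covers 1 new). Total picks: 2.

2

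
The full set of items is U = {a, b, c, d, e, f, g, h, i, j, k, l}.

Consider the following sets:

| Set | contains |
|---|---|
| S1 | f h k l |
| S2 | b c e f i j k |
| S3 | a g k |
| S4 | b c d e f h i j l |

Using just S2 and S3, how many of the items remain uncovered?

3

Union of S2, S3 = {a, b, c, e, f, g, i, j, k}.
Not covered: d, h, l — 3 items.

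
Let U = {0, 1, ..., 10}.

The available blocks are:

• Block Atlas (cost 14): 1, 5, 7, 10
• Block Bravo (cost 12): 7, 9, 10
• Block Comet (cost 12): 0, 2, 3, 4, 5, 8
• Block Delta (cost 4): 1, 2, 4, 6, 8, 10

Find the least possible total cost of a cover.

Bravo, Comet, Delta together cover every point (Bravo ∪ Comet ∪ Delta = {0, 1, 2, 3, 4, 5, 6, 7, 8, 9, 10}); total cost 12 + 12 + 4 = 28.
No covering selection has total cost below 28.

28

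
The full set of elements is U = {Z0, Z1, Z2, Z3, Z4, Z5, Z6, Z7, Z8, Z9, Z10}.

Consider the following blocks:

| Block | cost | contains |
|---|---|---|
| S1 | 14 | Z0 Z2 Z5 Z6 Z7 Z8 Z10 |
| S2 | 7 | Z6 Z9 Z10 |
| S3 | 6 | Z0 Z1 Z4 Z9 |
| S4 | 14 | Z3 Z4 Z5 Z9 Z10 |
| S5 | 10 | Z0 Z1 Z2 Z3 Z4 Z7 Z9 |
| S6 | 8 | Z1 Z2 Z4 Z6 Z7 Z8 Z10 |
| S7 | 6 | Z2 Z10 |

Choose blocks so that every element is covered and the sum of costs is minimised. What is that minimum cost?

24

S1, S5 together cover every element (S1 ∪ S5 = {Z0, Z1, Z2, Z3, Z4, Z5, Z6, Z7, Z8, Z9, Z10}); total cost 14 + 10 = 24.
The greedy pick S6, S3, S4 costs 28; no covering selection beats 24.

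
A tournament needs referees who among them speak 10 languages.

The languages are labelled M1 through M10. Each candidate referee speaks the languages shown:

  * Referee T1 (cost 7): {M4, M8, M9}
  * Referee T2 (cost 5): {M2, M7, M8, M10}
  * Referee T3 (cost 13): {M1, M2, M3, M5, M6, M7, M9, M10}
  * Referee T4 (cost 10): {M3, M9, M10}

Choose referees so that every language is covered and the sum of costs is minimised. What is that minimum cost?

T1, T3 together cover every language (T1 ∪ T3 = {M1, M2, M3, M4, M5, M6, M7, M8, M9, M10}); total cost 7 + 13 = 20.
The greedy pick T2, T3, T1 costs 25; no covering selection beats 20.

20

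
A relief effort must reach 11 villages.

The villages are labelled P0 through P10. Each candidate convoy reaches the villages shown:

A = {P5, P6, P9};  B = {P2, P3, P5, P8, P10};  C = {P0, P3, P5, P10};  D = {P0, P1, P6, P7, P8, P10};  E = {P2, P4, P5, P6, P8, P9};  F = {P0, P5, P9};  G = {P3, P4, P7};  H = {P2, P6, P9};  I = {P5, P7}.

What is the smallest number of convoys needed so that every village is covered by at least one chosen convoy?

3

C and D and E together: C ∪ D ∪ E = {P0, P1, P2, P3, P4, P5, P6, P7, P8, P9, P10} — every village is covered.
Only D contains P1, so D is forced; the remaining 5 villages need at least 2 more convoys (each remaining convoy adds at most 4) — so at least 3 convoys are needed, and 3 is optimal.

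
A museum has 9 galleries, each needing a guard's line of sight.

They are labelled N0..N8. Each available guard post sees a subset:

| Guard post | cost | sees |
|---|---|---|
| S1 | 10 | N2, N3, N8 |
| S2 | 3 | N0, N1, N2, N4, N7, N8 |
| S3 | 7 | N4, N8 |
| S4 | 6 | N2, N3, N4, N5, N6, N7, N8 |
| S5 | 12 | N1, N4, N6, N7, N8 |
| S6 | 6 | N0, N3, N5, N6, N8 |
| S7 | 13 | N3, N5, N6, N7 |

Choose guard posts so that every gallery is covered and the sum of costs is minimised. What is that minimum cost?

S2, S6 together cover every gallery (S2 ∪ S6 = {N0, N1, N2, N3, N4, N5, N6, N7, N8}); total cost 3 + 6 = 9.
No covering selection has total cost below 9.

9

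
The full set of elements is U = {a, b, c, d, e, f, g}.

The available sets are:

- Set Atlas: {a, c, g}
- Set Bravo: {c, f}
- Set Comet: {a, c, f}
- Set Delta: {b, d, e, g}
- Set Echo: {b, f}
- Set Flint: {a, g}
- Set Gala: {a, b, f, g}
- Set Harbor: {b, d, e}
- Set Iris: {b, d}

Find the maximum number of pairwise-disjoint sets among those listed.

3

Bravo, Flint, Harbor are pairwise disjoint (Bravo={c,f}; Flint={a,g}; Harbor={b,d,e}).
Every remaining set overlaps one of these, and no 4 of the listed sets are pairwise disjoint, so 3 is the maximum.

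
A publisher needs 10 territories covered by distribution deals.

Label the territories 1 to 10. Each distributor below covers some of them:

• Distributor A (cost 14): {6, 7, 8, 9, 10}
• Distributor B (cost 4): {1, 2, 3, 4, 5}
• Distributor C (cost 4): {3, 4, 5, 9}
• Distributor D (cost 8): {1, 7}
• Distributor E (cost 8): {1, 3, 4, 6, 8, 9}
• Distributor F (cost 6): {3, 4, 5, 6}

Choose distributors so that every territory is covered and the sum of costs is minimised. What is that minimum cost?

18

A, B together cover every territory (A ∪ B = {1, 2, 3, 4, 5, 6, 7, 8, 9, 10}); total cost 14 + 4 = 18.
The greedy pick B, E, A costs 26; no covering selection beats 18.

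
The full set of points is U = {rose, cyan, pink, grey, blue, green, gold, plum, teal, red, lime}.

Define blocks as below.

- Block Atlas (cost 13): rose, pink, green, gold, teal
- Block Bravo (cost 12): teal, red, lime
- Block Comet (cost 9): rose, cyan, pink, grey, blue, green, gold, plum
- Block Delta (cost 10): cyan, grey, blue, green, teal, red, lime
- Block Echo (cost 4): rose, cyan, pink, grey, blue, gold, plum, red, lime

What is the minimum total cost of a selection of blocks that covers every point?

Delta, Echo together cover every point (Delta ∪ Echo = {rose, cyan, pink, grey, blue, green, gold, plum, teal, red, lime}); total cost 10 + 4 = 14.
No covering selection has total cost below 14.

14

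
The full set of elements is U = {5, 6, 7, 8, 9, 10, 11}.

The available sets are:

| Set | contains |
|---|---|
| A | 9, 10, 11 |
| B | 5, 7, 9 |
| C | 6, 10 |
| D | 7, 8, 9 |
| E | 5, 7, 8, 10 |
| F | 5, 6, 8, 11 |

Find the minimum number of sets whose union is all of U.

B and E and F together: B ∪ E ∪ F = {5, 6, 7, 8, 9, 10, 11} — every element is covered.
No 2 of the 6 sets cover everything (all 15 combinations miss at least one element), so 3 is optimal.

3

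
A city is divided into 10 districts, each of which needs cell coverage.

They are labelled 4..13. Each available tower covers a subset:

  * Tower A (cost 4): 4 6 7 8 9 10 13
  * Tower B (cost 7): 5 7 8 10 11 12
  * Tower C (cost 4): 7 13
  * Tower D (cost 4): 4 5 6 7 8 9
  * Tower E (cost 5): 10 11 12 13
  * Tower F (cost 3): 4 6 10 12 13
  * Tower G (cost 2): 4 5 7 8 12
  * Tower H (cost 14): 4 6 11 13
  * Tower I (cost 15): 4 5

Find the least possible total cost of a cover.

9

D, E together cover every district (D ∪ E = {4, 5, 6, 7, 8, 9, 10, 11, 12, 13}); total cost 4 + 5 = 9.
The greedy pick G, A, E costs 11; no covering selection beats 9.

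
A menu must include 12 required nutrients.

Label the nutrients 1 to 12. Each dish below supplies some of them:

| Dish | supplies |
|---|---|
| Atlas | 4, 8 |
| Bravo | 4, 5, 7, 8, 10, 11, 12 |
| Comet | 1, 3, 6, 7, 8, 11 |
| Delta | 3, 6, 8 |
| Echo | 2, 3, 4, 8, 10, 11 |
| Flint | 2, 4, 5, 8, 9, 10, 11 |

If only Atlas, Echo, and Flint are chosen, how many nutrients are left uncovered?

Union of Atlas, Echo, Flint = {2, 3, 4, 5, 8, 9, 10, 11}.
Not covered: 1, 6, 7, 12 — 4 nutrients.

4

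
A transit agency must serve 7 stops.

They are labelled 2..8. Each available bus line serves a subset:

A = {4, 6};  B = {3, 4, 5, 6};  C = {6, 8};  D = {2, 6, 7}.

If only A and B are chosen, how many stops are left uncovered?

Union of A, B = {3, 4, 5, 6}.
Not covered: 2, 7, 8 — 3 stops.

3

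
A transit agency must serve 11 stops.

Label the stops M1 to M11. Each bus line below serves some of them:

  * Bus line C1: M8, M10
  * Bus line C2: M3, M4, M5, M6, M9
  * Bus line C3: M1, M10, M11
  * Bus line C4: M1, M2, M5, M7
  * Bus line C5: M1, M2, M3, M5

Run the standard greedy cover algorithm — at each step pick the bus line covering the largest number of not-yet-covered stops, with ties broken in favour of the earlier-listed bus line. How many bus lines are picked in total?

4

Greedy: pick C2 (covers 5 new) → pick C3 (covers 3 new) → pick C4 (covers 2 new) → pick C1 (covers 1 new). Total picks: 4.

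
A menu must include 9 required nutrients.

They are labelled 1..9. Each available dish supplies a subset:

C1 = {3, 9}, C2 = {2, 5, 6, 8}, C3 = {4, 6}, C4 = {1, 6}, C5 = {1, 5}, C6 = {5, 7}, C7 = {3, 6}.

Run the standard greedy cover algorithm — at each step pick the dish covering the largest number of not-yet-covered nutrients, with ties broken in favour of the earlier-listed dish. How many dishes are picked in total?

5

Greedy: pick C2 (covers 4 new) → pick C1 (covers 2 new) → pick C3 (covers 1 new) → pick C4 (covers 1 new) → pick C6 (covers 1 new). Total picks: 5.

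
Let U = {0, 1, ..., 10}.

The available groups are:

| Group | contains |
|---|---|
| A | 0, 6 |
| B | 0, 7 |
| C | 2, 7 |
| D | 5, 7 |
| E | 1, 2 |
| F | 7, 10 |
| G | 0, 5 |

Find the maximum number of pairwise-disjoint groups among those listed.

3

A, E, F are pairwise disjoint (A={0,6}; E={1,2}; F={7,10}).
Every remaining group overlaps one of these, and no 4 of the listed groups are pairwise disjoint, so 3 is the maximum.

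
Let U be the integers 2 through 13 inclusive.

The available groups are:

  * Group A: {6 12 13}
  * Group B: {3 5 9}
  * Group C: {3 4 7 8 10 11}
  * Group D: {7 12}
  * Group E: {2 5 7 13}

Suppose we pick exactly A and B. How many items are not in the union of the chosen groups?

Union of A, B = {3, 5, 6, 9, 12, 13}.
Not covered: 2, 4, 7, 8, 10, 11 — 6 items.

6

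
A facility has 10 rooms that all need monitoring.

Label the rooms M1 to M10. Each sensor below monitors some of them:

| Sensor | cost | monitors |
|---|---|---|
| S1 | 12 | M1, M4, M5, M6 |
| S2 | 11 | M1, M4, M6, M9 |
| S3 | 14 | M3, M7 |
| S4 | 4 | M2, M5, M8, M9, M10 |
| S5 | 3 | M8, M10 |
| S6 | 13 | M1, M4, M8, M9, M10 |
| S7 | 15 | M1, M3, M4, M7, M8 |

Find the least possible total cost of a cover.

S2, S3, S4 together cover every room (S2 ∪ S3 ∪ S4 = {M1, M2, M3, M4, M5, M6, M7, M8, M9, M10}); total cost 11 + 14 + 4 = 29.
No covering selection has total cost below 29.

29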